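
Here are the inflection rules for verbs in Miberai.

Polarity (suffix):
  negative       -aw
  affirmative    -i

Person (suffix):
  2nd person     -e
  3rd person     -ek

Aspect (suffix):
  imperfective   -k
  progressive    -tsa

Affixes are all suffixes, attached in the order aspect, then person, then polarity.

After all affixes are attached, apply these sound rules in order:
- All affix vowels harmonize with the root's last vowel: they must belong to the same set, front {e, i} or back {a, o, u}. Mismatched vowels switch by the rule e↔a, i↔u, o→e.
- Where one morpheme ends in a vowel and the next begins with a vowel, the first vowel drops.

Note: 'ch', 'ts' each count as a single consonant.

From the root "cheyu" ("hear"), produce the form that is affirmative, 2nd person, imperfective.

Attach aspect imperfective -k → cheyuk.
Attach person 2nd person -e → cheyuke.
Attach polarity affirmative -i → cheyukei.
Apply vowel harmony: cheyukei → cheyukau.
Apply vowel deletion: cheyukau → cheyuku.

cheyuku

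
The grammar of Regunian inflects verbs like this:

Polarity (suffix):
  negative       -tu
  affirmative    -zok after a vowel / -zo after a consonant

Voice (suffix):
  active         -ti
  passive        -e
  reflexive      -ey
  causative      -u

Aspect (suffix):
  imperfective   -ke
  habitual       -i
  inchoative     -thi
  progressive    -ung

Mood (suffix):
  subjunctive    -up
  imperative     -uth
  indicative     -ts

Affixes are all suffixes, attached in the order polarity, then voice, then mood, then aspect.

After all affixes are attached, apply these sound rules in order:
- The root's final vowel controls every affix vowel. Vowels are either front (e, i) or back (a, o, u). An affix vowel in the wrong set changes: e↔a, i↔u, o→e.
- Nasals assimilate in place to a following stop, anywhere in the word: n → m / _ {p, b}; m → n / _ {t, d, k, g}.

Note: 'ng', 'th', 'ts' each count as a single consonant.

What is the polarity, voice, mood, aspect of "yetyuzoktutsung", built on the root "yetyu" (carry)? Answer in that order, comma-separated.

Segment: yetyu-zok-ti-ts-ung.
polarity: -zok/zo → affirmative.
voice: -ti → active.
mood: -ts → indicative.
aspect: -ung → progressive.

affirmative, active, indicative, progressive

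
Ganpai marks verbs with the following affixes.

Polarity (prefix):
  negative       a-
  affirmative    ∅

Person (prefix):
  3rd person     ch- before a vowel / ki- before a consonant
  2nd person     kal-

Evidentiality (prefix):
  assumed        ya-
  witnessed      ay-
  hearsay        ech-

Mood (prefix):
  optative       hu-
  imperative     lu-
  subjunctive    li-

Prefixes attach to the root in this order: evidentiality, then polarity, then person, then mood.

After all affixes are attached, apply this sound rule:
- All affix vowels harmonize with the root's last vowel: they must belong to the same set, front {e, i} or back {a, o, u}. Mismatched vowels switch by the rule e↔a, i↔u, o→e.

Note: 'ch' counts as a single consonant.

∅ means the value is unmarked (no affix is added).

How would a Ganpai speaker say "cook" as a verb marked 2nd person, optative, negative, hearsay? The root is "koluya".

Attach evidentiality hearsay ech- → echkoluya.
Attach polarity negative a- → aechkoluya.
Attach person 2nd person kal- → kalaechkoluya.
Attach mood optative hu- → hukalaechkoluya.
Apply vowel harmony: hukalaechkoluya → hukalaachkoluya.

hukalaachkoluya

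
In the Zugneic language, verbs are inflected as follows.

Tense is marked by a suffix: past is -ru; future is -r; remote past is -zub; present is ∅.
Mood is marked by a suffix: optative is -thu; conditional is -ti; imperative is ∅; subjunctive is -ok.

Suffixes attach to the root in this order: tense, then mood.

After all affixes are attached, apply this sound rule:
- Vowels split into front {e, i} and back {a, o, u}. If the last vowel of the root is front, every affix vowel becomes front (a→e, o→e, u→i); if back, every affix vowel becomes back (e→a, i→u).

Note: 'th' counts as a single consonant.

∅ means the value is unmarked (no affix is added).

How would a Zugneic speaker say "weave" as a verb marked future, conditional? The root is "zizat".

Attach tense future -r → zizatr.
Attach mood conditional -ti → zizatrti.
Apply vowel harmony: zizatrti → zizatrtu.

zizatrtu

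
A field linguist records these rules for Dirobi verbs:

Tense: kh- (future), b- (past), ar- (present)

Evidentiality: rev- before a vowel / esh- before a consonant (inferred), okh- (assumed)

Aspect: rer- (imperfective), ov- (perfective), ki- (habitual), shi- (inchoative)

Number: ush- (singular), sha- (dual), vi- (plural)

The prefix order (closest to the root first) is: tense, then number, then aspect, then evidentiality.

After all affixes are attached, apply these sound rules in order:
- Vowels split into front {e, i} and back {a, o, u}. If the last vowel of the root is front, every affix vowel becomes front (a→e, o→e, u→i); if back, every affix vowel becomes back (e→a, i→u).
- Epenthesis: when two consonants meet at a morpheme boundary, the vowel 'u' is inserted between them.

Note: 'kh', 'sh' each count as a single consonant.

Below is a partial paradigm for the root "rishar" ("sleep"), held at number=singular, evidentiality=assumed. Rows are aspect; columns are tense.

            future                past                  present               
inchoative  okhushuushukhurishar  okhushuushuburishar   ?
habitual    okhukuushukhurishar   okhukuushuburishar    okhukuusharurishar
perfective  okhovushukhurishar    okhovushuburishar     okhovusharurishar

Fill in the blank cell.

okhushuusharurishar

Attach tense present ar- → arrishar.
Attach number singular ush- → usharrishar.
Attach aspect inchoative shi- → shiusharrishar.
Attach evidentiality assumed okh- → okhshiusharrishar.
Apply vowel harmony: okhshiusharrishar → okhshuusharrishar.
Apply epenthesis: okhshuusharrishar → okhushuusharurishar.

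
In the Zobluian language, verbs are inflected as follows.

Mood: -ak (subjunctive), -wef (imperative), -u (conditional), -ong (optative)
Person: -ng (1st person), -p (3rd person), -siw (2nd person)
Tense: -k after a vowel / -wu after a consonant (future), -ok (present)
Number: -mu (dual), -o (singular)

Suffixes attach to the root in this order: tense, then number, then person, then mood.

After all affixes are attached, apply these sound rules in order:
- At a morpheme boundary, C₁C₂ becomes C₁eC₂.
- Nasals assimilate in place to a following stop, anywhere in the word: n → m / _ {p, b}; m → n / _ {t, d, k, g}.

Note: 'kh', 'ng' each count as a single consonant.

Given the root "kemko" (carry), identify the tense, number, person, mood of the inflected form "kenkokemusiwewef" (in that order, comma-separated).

Segment: kemko-k-mu-siw-wef.
tense: -k/wu → future.
number: -mu → dual.
person: -siw → 2nd person.
mood: -wef → imperative.

future, dual, 2nd person, imperative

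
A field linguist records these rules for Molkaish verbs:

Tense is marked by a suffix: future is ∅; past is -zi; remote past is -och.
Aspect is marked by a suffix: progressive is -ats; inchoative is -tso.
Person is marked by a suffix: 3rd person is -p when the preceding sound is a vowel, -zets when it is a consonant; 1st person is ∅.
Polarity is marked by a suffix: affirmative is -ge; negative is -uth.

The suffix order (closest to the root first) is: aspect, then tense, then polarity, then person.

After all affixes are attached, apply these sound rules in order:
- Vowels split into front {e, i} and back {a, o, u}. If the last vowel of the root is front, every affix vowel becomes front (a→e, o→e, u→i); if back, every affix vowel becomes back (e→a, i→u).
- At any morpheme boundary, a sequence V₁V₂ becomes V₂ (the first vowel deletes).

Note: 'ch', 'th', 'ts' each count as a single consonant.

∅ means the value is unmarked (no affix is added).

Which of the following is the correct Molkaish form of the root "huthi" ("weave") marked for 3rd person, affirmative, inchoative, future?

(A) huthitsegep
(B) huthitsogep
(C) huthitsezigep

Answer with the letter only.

Attach aspect inchoative -tso → huthitso.
tense = future: zero marking, form stays huthitso.
Attach polarity affirmative -ge → huthitsoge.
Attach person 3rd person -p (after vowel 'e') → huthitsogep.
Apply vowel harmony: huthitsogep → huthitsegep.
Vowel deletion: no change.
So the correct form is huthitsegep, option (A).
(B) huthitsogep is wrong: it fails to apply the sound rule(s).
(C) huthitsezigep is wrong: it uses past instead of future for tense.

A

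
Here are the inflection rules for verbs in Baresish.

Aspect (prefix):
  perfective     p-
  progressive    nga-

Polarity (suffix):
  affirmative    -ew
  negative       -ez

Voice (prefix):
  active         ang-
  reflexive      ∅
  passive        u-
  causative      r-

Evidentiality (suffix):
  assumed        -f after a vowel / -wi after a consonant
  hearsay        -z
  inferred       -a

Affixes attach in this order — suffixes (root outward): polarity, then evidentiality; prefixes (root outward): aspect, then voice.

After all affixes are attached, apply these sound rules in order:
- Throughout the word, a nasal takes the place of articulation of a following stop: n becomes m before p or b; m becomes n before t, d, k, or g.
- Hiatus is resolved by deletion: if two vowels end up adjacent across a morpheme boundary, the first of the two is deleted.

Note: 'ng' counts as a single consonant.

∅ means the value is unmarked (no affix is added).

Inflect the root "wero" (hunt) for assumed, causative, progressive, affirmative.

Attach aspect progressive nga- → ngawero.
Attach voice causative r- → rngawero.
Attach polarity affirmative -ew → rngaweroew.
Attach evidentiality assumed -wi (after consonant 'w') → rngaweroewwi.
Nasal assimilation: no change.
Apply vowel deletion: rngaweroewwi → rngawerewwi.

rngawerewwi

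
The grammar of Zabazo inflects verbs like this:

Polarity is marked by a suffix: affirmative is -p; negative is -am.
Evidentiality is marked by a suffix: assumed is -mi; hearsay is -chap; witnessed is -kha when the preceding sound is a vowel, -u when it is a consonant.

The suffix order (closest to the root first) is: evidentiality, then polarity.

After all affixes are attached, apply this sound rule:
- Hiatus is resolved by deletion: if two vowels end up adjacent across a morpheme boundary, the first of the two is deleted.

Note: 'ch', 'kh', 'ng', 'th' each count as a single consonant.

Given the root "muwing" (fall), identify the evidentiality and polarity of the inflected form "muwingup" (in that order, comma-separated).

Segment: muwing-u-p.
evidentiality: -kha/u → witnessed.
polarity: -p → affirmative.

witnessed, affirmative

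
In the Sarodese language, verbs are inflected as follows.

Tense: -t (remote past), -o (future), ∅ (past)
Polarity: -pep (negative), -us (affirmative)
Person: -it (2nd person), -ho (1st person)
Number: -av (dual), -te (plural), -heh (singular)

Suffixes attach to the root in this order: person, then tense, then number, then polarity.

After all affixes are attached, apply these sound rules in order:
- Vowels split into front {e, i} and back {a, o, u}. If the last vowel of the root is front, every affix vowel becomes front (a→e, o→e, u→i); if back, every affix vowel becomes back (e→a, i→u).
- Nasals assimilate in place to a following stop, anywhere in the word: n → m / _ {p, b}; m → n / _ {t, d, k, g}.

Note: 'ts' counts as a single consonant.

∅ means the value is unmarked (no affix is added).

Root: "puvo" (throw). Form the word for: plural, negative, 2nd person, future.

puvoutotapap

Attach person 2nd person -it → puvoit.
Attach tense future -o → puvoito.
Attach number plural -te → puvoitote.
Attach polarity negative -pep → puvoitotepep.
Apply vowel harmony: puvoitotepep → puvoutotapap.
Nasal assimilation: no change.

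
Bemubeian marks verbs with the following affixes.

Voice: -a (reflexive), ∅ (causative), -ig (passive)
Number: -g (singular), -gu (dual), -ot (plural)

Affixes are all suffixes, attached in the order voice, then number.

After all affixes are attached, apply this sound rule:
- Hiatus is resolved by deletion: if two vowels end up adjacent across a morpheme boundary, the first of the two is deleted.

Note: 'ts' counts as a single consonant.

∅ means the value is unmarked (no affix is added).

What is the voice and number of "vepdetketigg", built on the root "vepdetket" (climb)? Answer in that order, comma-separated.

Segment: vepdetket-ig-g.
voice: -ig → passive.
number: -g → singular.

passive, singular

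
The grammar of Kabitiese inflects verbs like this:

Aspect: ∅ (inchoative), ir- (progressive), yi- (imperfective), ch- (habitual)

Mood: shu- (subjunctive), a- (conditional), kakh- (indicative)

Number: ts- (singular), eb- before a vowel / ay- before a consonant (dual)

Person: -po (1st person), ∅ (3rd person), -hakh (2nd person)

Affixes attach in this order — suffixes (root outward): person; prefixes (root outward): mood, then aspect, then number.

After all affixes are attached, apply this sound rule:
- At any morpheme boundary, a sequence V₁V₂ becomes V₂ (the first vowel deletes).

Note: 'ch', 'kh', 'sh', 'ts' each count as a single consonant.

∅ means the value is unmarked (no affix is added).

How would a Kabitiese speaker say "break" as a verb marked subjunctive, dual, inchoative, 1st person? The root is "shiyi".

ayshushiyipo

Attach person 1st person -po → shiyipo.
Attach mood subjunctive shu- → shushiyipo.
aspect = inchoative: zero marking, form stays shushiyipo.
Attach number dual ay- (before consonant 'sh') → ayshushiyipo.
Vowel deletion: no change.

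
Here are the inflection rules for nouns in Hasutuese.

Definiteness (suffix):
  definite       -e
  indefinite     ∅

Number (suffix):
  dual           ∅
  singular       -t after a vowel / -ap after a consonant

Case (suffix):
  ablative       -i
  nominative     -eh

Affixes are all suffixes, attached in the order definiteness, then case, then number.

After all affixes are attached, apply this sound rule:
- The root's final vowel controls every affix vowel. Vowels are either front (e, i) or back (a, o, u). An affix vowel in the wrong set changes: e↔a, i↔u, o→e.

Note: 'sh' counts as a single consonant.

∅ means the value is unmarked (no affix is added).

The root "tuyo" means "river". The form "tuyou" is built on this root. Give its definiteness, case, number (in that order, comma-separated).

Segment: tuyo-i.
definiteness: ∅ → indefinite.
case: -i → ablative.
number: ∅ → dual.

indefinite, ablative, dual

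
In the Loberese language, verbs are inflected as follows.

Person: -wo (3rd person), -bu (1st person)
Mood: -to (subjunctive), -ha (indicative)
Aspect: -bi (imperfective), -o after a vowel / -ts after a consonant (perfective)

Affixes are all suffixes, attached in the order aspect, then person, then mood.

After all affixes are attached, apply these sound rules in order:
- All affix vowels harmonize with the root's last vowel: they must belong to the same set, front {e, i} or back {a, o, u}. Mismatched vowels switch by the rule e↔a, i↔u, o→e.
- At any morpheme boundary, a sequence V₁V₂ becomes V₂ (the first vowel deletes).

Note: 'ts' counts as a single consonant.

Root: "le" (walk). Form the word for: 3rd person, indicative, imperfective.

Attach aspect imperfective -bi → lebi.
Attach person 3rd person -wo → lebiwo.
Attach mood indicative -ha → lebiwoha.
Apply vowel harmony: lebiwoha → lebiwehe.
Vowel deletion: no change.

lebiwehe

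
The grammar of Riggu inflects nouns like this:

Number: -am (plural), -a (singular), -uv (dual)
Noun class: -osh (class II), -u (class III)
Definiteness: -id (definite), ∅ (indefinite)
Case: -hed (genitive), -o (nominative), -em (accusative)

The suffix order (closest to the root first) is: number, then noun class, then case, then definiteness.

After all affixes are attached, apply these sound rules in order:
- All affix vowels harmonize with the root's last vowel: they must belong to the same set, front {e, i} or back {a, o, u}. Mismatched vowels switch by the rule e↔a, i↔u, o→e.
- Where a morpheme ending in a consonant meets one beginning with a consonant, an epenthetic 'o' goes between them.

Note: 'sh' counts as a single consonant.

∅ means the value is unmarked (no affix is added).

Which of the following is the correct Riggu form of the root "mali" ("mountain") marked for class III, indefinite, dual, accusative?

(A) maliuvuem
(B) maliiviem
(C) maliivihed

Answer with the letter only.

B

Attach number dual -uv → maliuv.
Attach noun class class III -u → maliuvu.
Attach case accusative -em → maliuvuem.
definiteness = indefinite: zero marking, form stays maliuvuem.
Apply vowel harmony: maliuvuem → maliiviem.
Epenthesis: no change.
So the correct form is maliiviem, option (B).
(C) maliivihed is wrong: it uses genitive instead of accusative for case.
(A) maliuvuem is wrong: it fails to apply the sound rule(s).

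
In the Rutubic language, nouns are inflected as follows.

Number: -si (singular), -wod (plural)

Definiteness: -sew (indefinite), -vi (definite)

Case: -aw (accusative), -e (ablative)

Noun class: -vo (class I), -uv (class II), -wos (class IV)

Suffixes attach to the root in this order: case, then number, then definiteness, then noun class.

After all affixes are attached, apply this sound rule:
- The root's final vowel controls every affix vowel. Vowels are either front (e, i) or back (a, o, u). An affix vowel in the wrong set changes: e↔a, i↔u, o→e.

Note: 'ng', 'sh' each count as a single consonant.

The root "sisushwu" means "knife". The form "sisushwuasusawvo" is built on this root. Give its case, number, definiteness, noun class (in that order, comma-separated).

Segment: sisushwu-e-si-sew-vo.
case: -e → ablative.
number: -si → singular.
definiteness: -sew → indefinite.
noun class: -vo → class I.

ablative, singular, indefinite, class I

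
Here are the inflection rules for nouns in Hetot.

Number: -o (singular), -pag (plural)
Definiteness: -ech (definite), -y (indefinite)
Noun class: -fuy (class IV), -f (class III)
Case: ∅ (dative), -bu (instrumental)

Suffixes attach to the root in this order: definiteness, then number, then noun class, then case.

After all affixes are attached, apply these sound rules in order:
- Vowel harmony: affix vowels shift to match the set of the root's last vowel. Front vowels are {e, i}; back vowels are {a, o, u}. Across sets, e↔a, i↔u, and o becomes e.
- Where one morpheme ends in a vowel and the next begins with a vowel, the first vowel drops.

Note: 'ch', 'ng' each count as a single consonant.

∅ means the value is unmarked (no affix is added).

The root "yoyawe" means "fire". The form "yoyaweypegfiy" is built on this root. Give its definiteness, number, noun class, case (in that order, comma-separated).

indefinite, plural, class IV, dative

Segment: yoyawe-y-pag-fuy.
definiteness: -y → indefinite.
number: -pag → plural.
noun class: -fuy → class IV.
case: ∅ → dative.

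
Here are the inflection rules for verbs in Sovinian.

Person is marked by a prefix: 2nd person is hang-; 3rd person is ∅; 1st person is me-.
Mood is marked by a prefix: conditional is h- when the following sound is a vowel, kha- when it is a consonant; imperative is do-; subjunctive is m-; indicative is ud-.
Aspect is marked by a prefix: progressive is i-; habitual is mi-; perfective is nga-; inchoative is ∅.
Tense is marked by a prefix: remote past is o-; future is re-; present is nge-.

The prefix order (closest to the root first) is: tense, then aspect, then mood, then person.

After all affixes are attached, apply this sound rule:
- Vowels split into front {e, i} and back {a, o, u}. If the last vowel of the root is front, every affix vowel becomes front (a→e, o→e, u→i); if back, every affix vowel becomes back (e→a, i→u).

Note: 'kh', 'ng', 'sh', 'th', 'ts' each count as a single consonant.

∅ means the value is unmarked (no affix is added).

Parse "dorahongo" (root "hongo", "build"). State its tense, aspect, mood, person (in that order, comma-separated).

future, inchoative, imperative, 3rd person

Segment: do-re-hongo.
tense: re- → future.
aspect: ∅ → inchoative.
mood: do- → imperative.
person: ∅ → 3rd person.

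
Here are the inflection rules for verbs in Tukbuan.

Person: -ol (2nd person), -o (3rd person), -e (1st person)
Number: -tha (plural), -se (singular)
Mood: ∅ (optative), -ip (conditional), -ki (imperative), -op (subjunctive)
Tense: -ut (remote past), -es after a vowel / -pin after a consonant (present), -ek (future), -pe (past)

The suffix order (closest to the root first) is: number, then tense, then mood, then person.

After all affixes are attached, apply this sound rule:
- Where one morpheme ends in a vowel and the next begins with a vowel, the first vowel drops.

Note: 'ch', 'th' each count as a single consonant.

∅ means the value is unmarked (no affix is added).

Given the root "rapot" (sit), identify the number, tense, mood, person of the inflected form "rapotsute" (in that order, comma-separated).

Segment: rapot-se-ut-e.
number: -se → singular.
tense: -ut → remote past.
mood: ∅ → optative.
person: -e → 1st person.

singular, remote past, optative, 1st person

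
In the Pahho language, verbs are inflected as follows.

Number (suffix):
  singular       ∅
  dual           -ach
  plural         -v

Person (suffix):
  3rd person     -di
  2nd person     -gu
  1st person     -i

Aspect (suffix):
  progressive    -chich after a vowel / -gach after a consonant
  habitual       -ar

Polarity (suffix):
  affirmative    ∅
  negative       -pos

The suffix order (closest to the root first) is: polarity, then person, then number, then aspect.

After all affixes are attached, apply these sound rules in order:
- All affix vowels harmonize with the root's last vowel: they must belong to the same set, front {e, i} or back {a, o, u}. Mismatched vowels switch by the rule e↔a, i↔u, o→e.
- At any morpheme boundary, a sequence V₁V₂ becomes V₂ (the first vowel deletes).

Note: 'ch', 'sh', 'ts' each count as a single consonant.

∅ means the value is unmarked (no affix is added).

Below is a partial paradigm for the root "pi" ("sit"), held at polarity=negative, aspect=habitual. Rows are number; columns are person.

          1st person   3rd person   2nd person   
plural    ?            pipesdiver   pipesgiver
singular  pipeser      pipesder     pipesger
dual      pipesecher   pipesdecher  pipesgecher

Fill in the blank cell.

Attach polarity negative -pos → pipos.
Attach person 1st person -i → piposi.
Attach number plural -v → piposiv.
Attach aspect habitual -ar → piposivar.
Apply vowel harmony: piposivar → pipesiver.
Vowel deletion: no change.

pipesiver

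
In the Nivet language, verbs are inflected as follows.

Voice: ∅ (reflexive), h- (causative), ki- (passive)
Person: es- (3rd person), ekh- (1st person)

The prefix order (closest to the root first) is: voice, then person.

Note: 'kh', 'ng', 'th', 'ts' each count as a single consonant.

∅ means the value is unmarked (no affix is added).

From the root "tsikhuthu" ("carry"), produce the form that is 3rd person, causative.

Attach voice causative h- → htsikhuthu.
Attach person 3rd person es- → eshtsikhuthu.

eshtsikhuthu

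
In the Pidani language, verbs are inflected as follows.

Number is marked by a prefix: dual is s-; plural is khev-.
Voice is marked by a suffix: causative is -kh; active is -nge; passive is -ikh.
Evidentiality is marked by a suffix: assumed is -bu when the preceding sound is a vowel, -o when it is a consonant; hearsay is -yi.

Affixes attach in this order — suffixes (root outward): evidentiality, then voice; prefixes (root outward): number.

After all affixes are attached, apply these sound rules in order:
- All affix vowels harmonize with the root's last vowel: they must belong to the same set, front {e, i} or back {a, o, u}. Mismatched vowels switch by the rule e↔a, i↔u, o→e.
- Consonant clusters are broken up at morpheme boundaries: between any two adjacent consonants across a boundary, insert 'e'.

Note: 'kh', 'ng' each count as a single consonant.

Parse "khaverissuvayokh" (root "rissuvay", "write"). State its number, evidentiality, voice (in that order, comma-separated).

Segment: khev-rissuvay-o-kh.
number: khev- → plural.
evidentiality: -bu/o → assumed.
voice: -kh → causative.

plural, assumed, causative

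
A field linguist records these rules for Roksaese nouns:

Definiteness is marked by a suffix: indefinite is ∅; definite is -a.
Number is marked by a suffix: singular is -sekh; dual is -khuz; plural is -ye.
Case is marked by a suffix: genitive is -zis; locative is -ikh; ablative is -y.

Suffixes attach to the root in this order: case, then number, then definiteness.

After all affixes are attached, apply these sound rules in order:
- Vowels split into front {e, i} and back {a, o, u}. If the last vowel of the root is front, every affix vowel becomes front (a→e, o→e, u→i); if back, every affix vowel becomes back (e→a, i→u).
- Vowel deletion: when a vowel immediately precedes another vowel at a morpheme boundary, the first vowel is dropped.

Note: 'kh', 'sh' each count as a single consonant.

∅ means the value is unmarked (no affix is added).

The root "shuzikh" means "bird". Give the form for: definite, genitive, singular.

shuzikhzissekhe

Attach case genitive -zis → shuzikhzis.
Attach number singular -sekh → shuzikhzissekh.
Attach definiteness definite -a → shuzikhzissekha.
Apply vowel harmony: shuzikhzissekha → shuzikhzissekhe.
Vowel deletion: no change.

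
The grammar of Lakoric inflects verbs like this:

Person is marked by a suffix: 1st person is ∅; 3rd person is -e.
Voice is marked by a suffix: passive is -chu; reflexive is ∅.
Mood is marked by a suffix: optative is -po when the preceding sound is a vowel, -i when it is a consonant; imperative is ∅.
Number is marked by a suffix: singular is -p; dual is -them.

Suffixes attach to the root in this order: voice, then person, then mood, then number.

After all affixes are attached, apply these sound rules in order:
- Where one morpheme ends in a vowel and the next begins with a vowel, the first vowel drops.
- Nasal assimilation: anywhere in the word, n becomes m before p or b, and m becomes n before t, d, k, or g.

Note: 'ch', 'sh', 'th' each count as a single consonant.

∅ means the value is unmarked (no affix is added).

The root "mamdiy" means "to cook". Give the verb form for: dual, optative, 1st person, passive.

Attach voice passive -chu → mamdiychu.
person = 1st person: zero marking, form stays mamdiychu.
Attach mood optative -po (after vowel 'u') → mamdiychupo.
Attach number dual -them → mamdiychupothem.
Vowel deletion: no change.
Apply nasal assimilation: mamdiychupothem → mandiychupothem.

mandiychupothem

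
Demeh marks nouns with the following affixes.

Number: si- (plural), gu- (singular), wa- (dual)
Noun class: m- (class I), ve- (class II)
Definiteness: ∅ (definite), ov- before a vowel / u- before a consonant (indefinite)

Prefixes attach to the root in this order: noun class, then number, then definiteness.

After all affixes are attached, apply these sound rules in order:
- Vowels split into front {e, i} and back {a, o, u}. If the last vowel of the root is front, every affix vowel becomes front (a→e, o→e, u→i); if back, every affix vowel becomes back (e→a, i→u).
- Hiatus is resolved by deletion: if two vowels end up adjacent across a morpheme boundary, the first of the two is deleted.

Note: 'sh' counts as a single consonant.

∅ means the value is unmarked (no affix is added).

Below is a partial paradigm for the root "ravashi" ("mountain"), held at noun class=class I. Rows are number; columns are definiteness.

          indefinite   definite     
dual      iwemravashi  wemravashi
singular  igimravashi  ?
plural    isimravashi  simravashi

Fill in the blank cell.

gimravashi

Attach noun class class I m- → mravashi.
Attach number singular gu- → gumravashi.
definiteness = definite: zero marking, form stays gumravashi.
Apply vowel harmony: gumravashi → gimravashi.
Vowel deletion: no change.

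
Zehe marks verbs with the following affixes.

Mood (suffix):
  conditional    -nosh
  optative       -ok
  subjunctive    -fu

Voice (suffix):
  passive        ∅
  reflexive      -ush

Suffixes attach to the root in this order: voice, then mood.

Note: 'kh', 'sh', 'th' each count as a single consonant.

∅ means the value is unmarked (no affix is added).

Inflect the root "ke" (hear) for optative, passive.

voice = passive: zero marking, form stays ke.
Attach mood optative -ok → keok.

keok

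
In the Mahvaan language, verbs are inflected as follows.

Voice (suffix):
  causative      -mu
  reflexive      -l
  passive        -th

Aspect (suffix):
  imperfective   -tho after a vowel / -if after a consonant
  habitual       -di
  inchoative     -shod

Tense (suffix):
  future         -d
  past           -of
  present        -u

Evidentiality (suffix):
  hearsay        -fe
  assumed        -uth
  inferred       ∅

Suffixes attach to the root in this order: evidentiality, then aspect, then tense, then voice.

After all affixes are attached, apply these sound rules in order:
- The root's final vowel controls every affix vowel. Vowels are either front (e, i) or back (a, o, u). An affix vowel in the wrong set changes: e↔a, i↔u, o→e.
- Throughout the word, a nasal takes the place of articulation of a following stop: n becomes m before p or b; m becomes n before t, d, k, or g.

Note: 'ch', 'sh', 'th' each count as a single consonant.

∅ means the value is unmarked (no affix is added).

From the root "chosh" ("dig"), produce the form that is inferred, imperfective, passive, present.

evidentiality = inferred: zero marking, form stays chosh.
Attach aspect imperfective -if (after consonant 'sh') → choshif.
Attach tense present -u → choshifu.
Attach voice passive -th → choshifuth.
Apply vowel harmony: choshifuth → choshufuth.
Nasal assimilation: no change.

choshufuth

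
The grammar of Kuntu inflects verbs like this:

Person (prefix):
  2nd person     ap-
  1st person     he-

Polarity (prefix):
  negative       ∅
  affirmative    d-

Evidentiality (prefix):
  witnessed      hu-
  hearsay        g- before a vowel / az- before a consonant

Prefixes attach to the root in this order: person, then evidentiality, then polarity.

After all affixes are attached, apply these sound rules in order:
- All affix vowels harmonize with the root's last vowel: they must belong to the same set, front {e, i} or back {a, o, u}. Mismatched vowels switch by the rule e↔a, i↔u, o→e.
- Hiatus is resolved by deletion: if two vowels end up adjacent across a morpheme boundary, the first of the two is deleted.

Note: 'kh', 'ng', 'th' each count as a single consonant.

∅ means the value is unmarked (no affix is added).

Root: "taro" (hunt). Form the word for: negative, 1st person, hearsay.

Attach person 1st person he- → hetaro.
Attach evidentiality hearsay az- (before consonant 'h') → azhetaro.
polarity = negative: zero marking, form stays azhetaro.
Apply vowel harmony: azhetaro → azhataro.
Vowel deletion: no change.

azhataro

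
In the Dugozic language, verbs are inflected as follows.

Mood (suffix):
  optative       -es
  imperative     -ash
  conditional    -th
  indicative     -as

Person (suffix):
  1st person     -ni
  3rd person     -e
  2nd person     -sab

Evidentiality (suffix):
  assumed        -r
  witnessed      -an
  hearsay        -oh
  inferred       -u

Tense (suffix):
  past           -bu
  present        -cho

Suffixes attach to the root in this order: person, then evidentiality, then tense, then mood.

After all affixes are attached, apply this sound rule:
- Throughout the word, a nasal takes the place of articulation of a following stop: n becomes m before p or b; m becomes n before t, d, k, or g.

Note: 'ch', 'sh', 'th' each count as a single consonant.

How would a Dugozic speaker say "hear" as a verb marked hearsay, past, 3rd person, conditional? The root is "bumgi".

bungieohbuth

Attach person 3rd person -e → bumgie.
Attach evidentiality hearsay -oh → bumgieoh.
Attach tense past -bu → bumgieohbu.
Attach mood conditional -th → bumgieohbuth.
Apply nasal assimilation: bumgieohbuth → bungieohbuth.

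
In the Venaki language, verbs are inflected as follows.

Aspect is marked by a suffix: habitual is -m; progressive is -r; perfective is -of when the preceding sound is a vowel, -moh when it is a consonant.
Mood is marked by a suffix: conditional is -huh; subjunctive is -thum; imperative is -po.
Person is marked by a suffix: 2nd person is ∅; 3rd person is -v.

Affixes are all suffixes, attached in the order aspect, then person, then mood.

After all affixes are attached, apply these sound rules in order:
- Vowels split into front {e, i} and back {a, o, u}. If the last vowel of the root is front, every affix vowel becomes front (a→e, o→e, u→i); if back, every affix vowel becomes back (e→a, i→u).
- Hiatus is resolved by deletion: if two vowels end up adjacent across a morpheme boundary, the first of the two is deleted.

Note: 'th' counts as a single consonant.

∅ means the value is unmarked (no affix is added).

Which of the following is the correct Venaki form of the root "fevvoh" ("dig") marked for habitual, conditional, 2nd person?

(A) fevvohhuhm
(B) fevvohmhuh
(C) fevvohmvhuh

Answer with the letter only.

Attach aspect habitual -m → fevvohm.
person = 2nd person: zero marking, form stays fevvohm.
Attach mood conditional -huh → fevvohmhuh.
Vowel harmony: no change.
Vowel deletion: no change.
So the correct form is fevvohmhuh, option (B).
(A) fevvohhuhm is wrong: it has the affixes in the wrong order.
(C) fevvohmvhuh is wrong: it uses 3rd person instead of 2nd person for person.

B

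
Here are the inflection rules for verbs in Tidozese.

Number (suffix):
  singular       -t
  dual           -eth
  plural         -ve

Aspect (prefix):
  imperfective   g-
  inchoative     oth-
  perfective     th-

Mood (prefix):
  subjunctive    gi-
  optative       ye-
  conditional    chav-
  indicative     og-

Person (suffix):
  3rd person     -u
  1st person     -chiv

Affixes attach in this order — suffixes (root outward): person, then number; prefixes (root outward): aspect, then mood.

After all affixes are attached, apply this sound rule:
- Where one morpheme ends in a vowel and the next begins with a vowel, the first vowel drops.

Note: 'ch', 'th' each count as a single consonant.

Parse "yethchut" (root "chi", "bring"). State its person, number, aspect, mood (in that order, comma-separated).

Segment: ye-th-chi-u-t.
person: -u → 3rd person.
number: -t → singular.
aspect: th- → perfective.
mood: ye- → optative.

3rd person, singular, perfective, optative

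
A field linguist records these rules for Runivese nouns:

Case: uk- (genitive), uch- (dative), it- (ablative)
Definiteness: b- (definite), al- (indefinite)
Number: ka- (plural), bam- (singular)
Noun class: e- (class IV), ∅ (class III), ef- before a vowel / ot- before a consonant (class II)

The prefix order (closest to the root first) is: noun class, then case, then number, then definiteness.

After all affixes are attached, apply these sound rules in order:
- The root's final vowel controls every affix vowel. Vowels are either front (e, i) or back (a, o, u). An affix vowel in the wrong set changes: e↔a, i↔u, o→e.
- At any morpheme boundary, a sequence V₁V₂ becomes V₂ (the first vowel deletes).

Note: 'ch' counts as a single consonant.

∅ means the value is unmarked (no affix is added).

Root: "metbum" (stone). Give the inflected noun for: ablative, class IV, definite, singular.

bbamutametbum

Attach noun class class IV e- → emetbum.
Attach case ablative it- → itemetbum.
Attach number singular bam- → bamitemetbum.
Attach definiteness definite b- → bbamitemetbum.
Apply vowel harmony: bbamitemetbum → bbamutametbum.
Vowel deletion: no change.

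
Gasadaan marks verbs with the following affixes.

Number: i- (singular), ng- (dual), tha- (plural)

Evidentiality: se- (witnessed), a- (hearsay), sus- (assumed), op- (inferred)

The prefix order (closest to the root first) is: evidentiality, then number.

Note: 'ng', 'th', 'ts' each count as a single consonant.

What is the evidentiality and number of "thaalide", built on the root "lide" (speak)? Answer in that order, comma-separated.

hearsay, plural

Segment: tha-a-lide.
evidentiality: a- → hearsay.
number: tha- → plural.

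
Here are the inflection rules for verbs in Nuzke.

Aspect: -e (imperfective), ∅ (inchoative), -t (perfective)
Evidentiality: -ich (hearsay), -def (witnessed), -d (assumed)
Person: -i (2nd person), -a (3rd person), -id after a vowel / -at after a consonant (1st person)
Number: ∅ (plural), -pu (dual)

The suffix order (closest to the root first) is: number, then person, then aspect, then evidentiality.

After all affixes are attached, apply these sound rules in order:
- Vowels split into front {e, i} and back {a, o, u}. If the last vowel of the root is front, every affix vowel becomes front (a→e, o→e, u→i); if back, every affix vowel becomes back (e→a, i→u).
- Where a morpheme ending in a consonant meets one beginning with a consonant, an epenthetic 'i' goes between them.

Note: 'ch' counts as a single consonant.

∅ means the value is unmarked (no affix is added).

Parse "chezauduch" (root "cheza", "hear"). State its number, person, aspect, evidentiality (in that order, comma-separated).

Segment: cheza-id-ich.
number: ∅ → plural.
person: -id/at → 1st person.
aspect: ∅ → inchoative.
evidentiality: -ich → hearsay.

plural, 1st person, inchoative, hearsay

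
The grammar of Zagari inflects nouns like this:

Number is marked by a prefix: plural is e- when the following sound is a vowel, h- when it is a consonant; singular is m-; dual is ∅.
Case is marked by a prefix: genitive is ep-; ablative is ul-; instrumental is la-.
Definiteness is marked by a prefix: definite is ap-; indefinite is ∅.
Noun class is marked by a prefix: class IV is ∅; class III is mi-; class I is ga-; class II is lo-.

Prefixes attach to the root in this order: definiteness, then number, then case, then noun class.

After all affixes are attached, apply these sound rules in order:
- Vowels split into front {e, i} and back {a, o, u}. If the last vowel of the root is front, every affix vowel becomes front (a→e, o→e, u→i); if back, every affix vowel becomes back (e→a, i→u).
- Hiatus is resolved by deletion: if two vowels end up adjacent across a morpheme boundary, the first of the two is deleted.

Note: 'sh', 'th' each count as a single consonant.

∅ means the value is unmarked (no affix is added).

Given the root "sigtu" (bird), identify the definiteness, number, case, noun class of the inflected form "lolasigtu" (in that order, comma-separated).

Segment: lo-la-sigtu.
definiteness: ∅ → indefinite.
number: ∅ → dual.
case: la- → instrumental.
noun class: lo- → class II.

indefinite, dual, instrumental, class II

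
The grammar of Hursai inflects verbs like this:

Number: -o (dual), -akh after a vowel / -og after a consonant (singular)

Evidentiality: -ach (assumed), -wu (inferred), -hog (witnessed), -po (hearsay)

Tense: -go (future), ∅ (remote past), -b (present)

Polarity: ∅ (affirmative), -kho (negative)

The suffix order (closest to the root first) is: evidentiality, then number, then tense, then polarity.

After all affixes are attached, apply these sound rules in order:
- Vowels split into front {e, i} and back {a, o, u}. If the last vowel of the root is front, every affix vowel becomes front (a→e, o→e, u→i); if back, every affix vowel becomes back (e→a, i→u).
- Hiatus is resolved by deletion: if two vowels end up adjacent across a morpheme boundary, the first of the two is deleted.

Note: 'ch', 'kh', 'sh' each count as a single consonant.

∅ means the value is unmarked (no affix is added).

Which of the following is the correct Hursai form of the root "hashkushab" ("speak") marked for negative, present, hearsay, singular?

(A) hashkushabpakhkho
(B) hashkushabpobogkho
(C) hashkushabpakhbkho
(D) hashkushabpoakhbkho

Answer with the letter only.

C

Attach evidentiality hearsay -po → hashkushabpo.
Attach number singular -akh (after vowel 'o') → hashkushabpoakh.
Attach tense present -b → hashkushabpoakhb.
Attach polarity negative -kho → hashkushabpoakhbkho.
Vowel harmony: no change.
Apply vowel deletion: hashkushabpoakhbkho → hashkushabpakhbkho.
So the correct form is hashkushabpakhbkho, option (C).
(D) hashkushabpoakhbkho is wrong: it fails to apply the sound rule(s).
(A) hashkushabpakhkho is wrong: it uses remote past instead of present for tense.
(B) hashkushabpobogkho is wrong: it has the affixes in the wrong order.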